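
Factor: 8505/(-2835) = -1*3^1 = -3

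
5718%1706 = 600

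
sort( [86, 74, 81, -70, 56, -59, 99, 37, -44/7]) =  [-70, -59, -44/7, 37, 56, 74, 81, 86, 99]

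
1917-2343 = -426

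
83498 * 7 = 584486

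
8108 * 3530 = 28621240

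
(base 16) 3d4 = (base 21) 24e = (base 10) 980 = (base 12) 698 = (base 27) 198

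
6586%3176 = 234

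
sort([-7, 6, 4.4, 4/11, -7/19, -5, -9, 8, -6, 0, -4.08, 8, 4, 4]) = [-9, -7, -6, -5, -4.08, -7/19, 0, 4/11, 4, 4, 4.4, 6, 8, 8]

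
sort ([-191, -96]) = [-191, -96]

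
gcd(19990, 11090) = 10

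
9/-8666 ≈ -0.00104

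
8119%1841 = 755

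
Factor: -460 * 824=-1 * 2^5 * 5^1 * 23^1 * 103^1=-379040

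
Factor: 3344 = 2^4*11^1*19^1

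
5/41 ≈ 0.122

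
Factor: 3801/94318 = 2^(-1)*3^1*181^1*6737^(-1) = 543/13474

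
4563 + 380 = 4943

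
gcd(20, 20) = 20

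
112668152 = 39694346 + 72973806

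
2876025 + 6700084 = 9576109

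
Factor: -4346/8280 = -1 * 2^(-2) * 3^(-2) * 5^(-1) * 23^(-1) * 41^1 * 53^1 = -2173/4140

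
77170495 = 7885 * 9787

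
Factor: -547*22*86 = -1*2^2*11^1*43^1*547^1 = -1034924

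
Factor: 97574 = 2^1*48787^1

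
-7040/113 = -62 - 34/113 ≈ -62.30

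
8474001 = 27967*303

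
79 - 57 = 22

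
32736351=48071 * 681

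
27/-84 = -9/28 ≈ -0.321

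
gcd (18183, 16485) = 3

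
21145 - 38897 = -17752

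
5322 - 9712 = -4390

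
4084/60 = 1021/15 ≈ 68.07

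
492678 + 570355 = 1063033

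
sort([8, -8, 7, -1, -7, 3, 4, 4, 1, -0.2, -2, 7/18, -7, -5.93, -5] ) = [-8, -7, -7, -5.93, -5, -2, -1, -0.2, 7/18, 1, 3, 4, 4, 7, 8] 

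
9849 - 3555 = 6294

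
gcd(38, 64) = 2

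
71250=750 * 95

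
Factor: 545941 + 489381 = 2^1*23^1*71^1*317^1 = 1035322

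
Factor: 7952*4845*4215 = 2^4*3^2*5^2*7^1*17^1*19^1*71^1*281^1 = 162393159600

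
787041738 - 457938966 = 329102772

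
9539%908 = 459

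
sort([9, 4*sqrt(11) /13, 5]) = [4*sqrt(11) /13, 5, 9]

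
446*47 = 20962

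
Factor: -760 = -1*2^3*5^1*19^1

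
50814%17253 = 16308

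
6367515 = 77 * 82695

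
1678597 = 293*5729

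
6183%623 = 576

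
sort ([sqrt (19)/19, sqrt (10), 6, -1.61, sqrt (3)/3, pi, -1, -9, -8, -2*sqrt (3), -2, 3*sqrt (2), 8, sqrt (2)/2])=[-9, -8, -2*sqrt (3), -2, -1.61, -1, sqrt (19)/19, sqrt (3)/3, sqrt (2)/2, pi, sqrt (10), 3*sqrt (2), 6, 8]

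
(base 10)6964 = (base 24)c24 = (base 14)2776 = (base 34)60s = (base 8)15464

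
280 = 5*56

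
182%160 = 22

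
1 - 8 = -7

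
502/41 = 12 + 10/41 ≈ 12.24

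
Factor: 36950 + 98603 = 11^1 * 12323^1 = 135553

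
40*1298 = 51920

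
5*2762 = 13810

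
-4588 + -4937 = -9525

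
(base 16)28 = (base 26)1e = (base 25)1f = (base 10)40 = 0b101000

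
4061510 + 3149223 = 7210733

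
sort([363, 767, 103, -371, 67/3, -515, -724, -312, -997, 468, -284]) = [-997, -724, -515, -371, -312, -284, 67/3, 103, 363, 468, 767]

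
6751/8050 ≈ 0.839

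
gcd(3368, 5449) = 1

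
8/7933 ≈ 0.00101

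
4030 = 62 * 65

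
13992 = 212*66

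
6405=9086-2681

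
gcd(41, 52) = 1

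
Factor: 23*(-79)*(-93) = 3^1*23^1*31^1*79^1 = 168981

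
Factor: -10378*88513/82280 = -1*2^(-2)*5^(-1)*11^(-2)*17^(-1)*5189^1*88513^1 = -459293957/41140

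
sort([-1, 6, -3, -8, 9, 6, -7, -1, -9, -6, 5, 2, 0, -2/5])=[-9, -8, -7, -6, -3, -1, -1, -2/5, 0, 2, 5, 6, 6, 9]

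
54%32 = 22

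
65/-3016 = -5/232 ≈ -0.0216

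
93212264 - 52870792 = 40341472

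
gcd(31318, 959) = 7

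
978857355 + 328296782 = 1307154137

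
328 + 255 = 583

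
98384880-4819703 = 93565177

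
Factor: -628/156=-1*3^(-1)*13^(-1)*157^1=-157/39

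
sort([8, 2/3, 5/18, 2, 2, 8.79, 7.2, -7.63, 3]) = [-7.63, 5/18, 2/3, 2, 2, 3, 7.2, 8, 8.79]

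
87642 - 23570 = 64072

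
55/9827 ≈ 0.00560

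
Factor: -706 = -1 * 2^1 * 353^1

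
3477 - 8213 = -4736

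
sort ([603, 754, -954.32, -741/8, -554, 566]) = [-954.32, -554, -741/8, 566, 603, 754]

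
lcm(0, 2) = 0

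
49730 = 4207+45523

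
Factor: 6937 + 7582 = 14519^1 = 14519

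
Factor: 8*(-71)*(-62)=2^4*31^1*71^1=35216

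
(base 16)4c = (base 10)76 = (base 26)2o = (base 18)44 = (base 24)34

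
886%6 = 4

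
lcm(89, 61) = 5429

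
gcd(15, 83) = 1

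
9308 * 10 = 93080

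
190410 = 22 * 8655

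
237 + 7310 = 7547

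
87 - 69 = 18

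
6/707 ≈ 0.00849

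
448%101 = 44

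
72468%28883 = 14702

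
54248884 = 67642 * 802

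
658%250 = 158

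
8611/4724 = 1 + 3887/4724 ≈ 1.82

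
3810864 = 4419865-609001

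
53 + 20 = 73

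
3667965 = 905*4053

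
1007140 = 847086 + 160054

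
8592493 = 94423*91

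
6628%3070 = 488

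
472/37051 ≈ 0.0127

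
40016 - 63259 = -23243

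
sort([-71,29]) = [-71,29]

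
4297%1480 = 1337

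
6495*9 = 58455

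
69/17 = 4 + 1/17 ≈ 4.06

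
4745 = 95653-90908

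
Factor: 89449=89449^1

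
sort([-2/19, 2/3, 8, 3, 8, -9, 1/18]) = [-9, -2/19, 1/18, 2/3, 3, 8, 8]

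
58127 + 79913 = 138040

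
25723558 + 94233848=119957406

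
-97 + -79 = -176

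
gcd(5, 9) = 1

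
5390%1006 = 360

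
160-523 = -363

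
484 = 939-455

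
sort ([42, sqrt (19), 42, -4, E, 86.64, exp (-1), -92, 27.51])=[-92, -4, exp (-1), E, sqrt (19), 27.51, 42, 42, 86.64]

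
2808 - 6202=-3394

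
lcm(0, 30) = 0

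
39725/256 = 155+45/256 ≈ 155.18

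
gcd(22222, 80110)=2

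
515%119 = 39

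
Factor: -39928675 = -1*5^2*1597147^1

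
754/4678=377/2339 ≈ 0.161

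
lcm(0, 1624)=0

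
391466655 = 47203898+344262757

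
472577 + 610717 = 1083294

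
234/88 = 2 + 29/44 ≈ 2.66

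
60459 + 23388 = 83847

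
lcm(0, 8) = 0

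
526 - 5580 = -5054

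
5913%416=89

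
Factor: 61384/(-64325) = -1 * 2^3 * 5^(-2) * 31^(-1) * 83^(-1) * 7673^1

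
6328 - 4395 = 1933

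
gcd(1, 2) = 1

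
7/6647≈0.00105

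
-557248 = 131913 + -689161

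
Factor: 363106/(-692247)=-1*2^1*3^(-1)*59^(-1)*3911^(-1)*181553^1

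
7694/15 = 512 + 14/15 ≈ 512.93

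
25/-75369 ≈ -0.000332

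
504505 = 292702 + 211803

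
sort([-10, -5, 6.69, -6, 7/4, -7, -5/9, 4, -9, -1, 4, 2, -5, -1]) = [-10, -9, -7, -6, -5, -5, -1, -1, -5/9, 7/4, 2, 4, 4, 6.69]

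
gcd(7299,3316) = 1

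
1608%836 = 772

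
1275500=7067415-5791915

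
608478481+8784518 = 617262999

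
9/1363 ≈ 0.00660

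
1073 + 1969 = 3042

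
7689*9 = 69201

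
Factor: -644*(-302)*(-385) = -1*2^3*5^1*7^2*11^1*23^1*151^1 = -74877880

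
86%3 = 2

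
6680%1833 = 1181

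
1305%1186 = 119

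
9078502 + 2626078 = 11704580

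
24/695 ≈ 0.0345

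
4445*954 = 4240530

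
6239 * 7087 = 44215793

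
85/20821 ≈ 0.00408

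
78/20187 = 26/6729 ≈ 0.00386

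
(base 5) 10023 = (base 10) 638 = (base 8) 1176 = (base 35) i8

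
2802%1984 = 818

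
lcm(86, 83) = 7138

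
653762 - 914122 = -260360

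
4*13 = 52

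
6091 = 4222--1869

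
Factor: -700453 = -1*13^1*53881^1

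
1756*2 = 3512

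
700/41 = 17 + 3/41 ≈ 17.07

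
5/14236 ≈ 0.000351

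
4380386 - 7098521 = -2718135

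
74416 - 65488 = 8928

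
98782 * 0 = 0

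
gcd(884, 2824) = 4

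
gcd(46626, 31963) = 1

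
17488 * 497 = 8691536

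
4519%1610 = 1299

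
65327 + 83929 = 149256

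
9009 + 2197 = 11206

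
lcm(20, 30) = 60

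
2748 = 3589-841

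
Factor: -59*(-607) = 59^1*607^1 = 35813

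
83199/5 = 16639 + 4/5 = 16639.80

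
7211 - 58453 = -51242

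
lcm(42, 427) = 2562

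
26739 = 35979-9240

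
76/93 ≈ 0.817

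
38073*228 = 8680644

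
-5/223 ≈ -0.0224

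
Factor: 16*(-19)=-1*2^4*19^1=-304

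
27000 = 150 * 180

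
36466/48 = 759+17/24 ≈ 759.71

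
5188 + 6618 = 11806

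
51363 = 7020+44343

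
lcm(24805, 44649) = 223245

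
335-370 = -35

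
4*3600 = 14400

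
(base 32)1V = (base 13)4B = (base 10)63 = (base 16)3F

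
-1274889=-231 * 5519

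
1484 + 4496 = 5980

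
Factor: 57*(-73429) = -1*3^1*19^1*97^1*757^1 = -4185453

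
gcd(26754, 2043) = 3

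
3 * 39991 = 119973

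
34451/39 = 883 + 14/39 ≈ 883.36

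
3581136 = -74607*(-48)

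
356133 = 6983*51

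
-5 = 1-6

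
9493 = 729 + 8764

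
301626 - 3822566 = -3520940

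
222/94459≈0.00235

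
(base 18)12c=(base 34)aw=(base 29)co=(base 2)101110100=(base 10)372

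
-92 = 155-247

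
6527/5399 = 1 + 1128/5399 ≈ 1.21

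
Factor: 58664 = 2^3*7333^1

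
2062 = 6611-4549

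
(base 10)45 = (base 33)1c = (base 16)2d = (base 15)30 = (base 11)41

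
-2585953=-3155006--569053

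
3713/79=47=47.00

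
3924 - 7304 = -3380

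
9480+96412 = 105892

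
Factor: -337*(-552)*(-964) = -1*2^5*3^1*23^1*241^1*337^1 = -179327136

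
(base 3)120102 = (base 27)fb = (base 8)640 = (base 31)dd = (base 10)416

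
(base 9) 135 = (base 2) 1110001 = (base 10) 113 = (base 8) 161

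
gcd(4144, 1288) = 56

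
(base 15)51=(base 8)114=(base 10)76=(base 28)2k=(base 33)2a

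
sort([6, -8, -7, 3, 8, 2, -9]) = [-9, -8, -7, 2, 3, 6, 8]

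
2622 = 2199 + 423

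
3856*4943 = 19060208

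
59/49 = 1 + 10/49 ≈ 1.20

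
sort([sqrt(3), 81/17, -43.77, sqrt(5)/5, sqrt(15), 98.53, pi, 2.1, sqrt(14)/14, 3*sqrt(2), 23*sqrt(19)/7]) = [-43.77, sqrt(14)/14, sqrt(5)/5, sqrt(3), 2.1, pi, sqrt(15), 3*sqrt(2), 81/17, 23*sqrt(19)/7, 98.53]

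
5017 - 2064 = 2953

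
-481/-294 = 1 + 187/294 ≈ 1.64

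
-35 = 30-65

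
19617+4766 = 24383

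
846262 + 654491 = 1500753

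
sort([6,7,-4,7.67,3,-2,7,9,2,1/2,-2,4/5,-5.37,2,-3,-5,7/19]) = [-5.37,-5,-4,-3,-2,-2,7/19,1/2,4/5,2,2,3,6,7,7,7.67,9]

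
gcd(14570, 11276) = 2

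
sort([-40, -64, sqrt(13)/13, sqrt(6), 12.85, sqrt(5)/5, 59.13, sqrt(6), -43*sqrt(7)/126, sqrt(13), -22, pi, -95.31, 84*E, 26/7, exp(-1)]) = [-95.31, -64, -40, -22, -43*sqrt(7)/126, sqrt(13)/13, exp(-1), sqrt(5)/5, sqrt(6), sqrt(6), pi, sqrt(13), 26/7, 12.85, 59.13, 84*E]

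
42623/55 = 774 + 53/55 ≈ 774.96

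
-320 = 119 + -439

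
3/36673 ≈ 0.0000818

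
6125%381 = 29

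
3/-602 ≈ -0.00498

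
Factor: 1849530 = 2^1*3^1*5^1*61651^1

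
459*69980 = 32120820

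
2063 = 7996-5933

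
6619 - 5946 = 673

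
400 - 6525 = -6125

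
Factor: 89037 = 3^2 * 13^1 * 761^1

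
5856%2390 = 1076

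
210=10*21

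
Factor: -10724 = -1*2^2*7^1*383^1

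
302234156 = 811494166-509260010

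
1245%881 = 364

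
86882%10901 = 10575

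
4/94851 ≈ 0.0000422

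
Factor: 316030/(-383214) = -1*3^(-1)*5^1*11^1*13^1*17^(-2) = -715/867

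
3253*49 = 159397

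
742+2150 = 2892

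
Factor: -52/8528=-1*2^(-2)*41^(-1)=-1/164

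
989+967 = 1956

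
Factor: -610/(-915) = 2^1 * 3^(-1) = 2/3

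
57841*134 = 7750694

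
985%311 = 52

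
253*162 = 40986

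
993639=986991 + 6648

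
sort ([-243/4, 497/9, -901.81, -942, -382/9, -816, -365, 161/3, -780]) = [-942, -901.81, -816, -780, -365, -243/4, -382/9, 161/3, 497/9]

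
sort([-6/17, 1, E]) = [-6/17, 1, E]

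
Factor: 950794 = 2^1*13^2*29^1*97^1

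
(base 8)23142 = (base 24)h1a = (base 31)a6u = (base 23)id5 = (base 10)9826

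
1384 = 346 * 4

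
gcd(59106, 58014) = 6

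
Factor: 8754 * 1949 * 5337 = 2^1 * 3^3 * 593^1 * 1459^1 * 1949^1 = 91057471002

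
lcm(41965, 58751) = 293755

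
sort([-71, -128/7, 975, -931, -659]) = [-931, -659, -71, -128/7, 975]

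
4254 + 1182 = 5436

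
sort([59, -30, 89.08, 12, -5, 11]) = [-30, -5, 11, 12, 59, 89.08]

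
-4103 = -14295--10192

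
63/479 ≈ 0.132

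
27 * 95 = 2565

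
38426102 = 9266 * 4147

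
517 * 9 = 4653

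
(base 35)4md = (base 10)5683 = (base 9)7714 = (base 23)ah2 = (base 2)1011000110011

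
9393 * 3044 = 28592292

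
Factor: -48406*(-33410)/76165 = 2^2*13^1*257^1*15233^(-1)*24203^1 = 323448892/15233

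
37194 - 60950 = -23756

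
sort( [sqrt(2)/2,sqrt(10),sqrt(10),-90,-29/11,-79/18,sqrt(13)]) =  [-90,-79/18,-29/11,sqrt(2)/2,sqrt(10),sqrt(10),sqrt(13)]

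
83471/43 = 1941 + 8/43 ≈ 1941.19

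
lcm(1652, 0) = 0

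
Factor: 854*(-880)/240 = -1*2^1*3^(-1)*7^1*11^1*61^1 = -9394/3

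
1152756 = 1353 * 852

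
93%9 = 3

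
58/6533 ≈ 0.00888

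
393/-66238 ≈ -0.00593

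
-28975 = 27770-56745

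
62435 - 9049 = 53386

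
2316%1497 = 819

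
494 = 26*19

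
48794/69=707+11/69 ≈ 707.16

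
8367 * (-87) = -727929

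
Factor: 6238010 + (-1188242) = 2^3 * 3^1 * 210407^1 = 5049768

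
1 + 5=6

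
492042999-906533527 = -414490528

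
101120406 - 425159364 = -324038958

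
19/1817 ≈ 0.0105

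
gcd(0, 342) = 342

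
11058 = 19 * 582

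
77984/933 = 83+545/933 ≈ 83.58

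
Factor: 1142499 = 3^1 * 373^1 * 1021^1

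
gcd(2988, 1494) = 1494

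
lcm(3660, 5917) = 355020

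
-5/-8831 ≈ 0.000566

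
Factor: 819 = 3^2*7^1*13^1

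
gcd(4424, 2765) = 553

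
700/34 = 20 + 10/17 ≈ 20.59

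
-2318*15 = -34770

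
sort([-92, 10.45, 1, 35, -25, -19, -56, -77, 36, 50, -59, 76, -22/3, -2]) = [-92, -77, -59, -56, -25, -19, -22/3, -2, 1, 10.45, 35, 36, 50, 76]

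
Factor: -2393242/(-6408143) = 2^1*7^(-1)*23^1*937^(-1)*977^(-1)*52027^1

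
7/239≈0.0293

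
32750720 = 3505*9344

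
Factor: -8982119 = -1*8982119^1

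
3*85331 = 255993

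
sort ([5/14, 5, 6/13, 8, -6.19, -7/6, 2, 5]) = [-6.19, -7/6, 5/14, 6/13, 2, 5, 5, 8]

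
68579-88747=-20168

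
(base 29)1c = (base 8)51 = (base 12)35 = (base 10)41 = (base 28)1d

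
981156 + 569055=1550211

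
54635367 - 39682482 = 14952885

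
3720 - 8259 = -4539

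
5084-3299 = 1785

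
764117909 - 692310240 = 71807669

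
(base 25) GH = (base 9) 513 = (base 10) 417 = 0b110100001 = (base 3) 120110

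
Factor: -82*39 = -1*2^1*3^1*13^1*41^1 = -3198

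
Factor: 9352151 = 2953^1*3167^1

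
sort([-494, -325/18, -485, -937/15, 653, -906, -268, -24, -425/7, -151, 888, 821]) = [-906, -494, -485, -268, -151, -937/15, -425/7, -24, -325/18, 653, 821, 888]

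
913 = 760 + 153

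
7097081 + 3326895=10423976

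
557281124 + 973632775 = 1530913899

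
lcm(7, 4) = 28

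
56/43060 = 14/10765 ≈ 0.00130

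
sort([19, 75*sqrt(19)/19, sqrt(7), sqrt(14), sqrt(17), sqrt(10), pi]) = [sqrt(7), pi, sqrt(10), sqrt(14), sqrt(17), 75*sqrt(19)/19, 19]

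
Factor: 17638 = 2^1 * 8819^1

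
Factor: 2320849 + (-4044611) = -1*2^1*861881^1 = -1723762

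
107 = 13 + 94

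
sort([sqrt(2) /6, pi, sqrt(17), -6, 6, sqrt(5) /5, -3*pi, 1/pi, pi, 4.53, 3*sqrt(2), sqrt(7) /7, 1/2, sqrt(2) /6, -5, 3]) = [-3*pi, -6, -5, sqrt(2) /6, sqrt(2) /6, 1/pi, sqrt(7) /7, sqrt(5) /5, 1/2, 3, pi, pi, sqrt(17), 3*sqrt(2), 4.53, 6]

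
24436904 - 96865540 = -72428636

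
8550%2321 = 1587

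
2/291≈0.00687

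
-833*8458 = -7045514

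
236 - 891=-655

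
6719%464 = 223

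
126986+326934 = 453920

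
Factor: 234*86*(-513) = -1*2^2*3^5*13^1*19^1*43^1 = -10323612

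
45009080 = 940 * 47882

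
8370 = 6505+1865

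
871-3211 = -2340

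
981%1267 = 981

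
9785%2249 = 789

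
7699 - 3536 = 4163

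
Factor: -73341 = -1 * 3^2 * 29^1 * 281^1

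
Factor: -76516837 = -1*23^1*1283^1*2593^1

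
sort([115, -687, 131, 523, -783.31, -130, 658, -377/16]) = [-783.31, -687, -130, -377/16, 115, 131, 523, 658]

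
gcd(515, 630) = 5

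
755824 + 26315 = 782139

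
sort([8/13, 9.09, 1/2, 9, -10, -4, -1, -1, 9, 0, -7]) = [-10, -7, -4, -1, -1, 0, 1/2, 8/13, 9, 9, 9.09]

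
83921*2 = 167842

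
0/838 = 0 = 0.00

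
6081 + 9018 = 15099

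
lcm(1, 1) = 1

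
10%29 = 10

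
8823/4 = 2205 + 3/4 = 2205.75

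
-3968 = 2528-6496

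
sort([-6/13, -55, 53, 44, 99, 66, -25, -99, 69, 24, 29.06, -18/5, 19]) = [-99, -55, -25, -18/5, -6/13, 19, 24, 29.06, 44, 53, 66, 69, 99]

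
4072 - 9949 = -5877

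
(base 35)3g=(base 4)1321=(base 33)3m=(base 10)121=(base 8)171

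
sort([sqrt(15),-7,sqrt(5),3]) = [-7,sqrt(5),3,sqrt(15)]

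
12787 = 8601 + 4186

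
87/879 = 29/293 ≈ 0.0990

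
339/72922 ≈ 0.00465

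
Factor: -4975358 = -1*2^1*43^1*57853^1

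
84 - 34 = 50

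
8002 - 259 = 7743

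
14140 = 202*70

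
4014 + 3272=7286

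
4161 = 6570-2409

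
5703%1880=63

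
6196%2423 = 1350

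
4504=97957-93453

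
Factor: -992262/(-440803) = 2^1 * 3^1 * 11^(-2) * 59^1 * 2803^1 * 3643^(-1)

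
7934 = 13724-5790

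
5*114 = 570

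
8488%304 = 280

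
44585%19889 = 4807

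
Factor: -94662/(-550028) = 2^(-1)*3^3*1753^1*137507^(-1) = 47331/275014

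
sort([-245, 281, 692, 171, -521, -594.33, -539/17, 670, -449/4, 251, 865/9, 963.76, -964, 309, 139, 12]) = [-964, -594.33, -521, -245, -449/4, -539/17, 12, 865/9, 139, 171, 251, 281, 309, 670, 692, 963.76]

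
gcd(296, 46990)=74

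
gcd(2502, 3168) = 18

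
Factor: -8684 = -1*2^2*13^1*167^1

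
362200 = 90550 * 4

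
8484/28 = 303 = 303.00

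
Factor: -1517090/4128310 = -1 * 211^1 * 719^1 * 412831^(-1) = -151709/412831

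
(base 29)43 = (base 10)119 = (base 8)167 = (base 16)77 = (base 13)92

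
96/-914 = -48/457 ≈ -0.105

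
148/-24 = -6 - 1/6 ≈ -6.17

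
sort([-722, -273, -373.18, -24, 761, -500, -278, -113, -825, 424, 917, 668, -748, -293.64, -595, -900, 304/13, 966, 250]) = [-900, -825, -748, -722, -595, -500, -373.18, -293.64, -278, -273, -113, -24, 304/13, 250, 424, 668, 761, 917, 966]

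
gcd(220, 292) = 4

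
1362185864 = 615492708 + 746693156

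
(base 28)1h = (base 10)45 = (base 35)1a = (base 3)1200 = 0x2d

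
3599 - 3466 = 133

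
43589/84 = 518 + 11/12 ≈ 518.92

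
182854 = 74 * 2471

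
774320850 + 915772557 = 1690093407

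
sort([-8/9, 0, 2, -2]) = [-2, -8/9, 0, 2]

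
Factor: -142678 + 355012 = 2^1 * 3^1 * 43^1 * 823^1 = 212334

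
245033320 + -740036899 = -495003579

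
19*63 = 1197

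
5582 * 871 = 4861922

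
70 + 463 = 533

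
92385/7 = 13197 + 6/7 ≈ 13197.86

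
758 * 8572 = 6497576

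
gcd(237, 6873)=237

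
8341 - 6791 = 1550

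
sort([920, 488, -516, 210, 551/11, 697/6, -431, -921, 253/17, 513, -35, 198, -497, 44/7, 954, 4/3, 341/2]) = [-921, -516, -497, -431, -35, 4/3, 44/7, 253/17, 551/11, 697/6, 341/2, 198, 210, 488, 513, 920, 954]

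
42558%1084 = 282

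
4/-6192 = -1/1548 ≈ -0.000646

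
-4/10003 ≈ -0.000400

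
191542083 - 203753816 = -12211733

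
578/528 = 289/264 ≈ 1.09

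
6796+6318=13114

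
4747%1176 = 43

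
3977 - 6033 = -2056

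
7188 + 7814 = 15002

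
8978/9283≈0.967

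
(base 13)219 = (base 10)360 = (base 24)f0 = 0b101101000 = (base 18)120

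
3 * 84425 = 253275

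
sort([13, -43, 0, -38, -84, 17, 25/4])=[-84, -43, -38, 0, 25/4, 13, 17]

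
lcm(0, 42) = 0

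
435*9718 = 4227330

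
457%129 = 70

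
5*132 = 660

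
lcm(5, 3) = 15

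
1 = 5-4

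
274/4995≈0.0549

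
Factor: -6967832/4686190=-1*2^2*5^(-1)*19^1*45841^1*468619^(-1)=-3483916/2343095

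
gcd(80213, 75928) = 1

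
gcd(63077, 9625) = 7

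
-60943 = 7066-68009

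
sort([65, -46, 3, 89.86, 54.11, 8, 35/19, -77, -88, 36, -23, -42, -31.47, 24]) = [-88, -77, -46, -42, -31.47, -23, 35/19, 3, 8, 24, 36, 54.11, 65, 89.86]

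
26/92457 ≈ 0.000281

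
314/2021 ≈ 0.155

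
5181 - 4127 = 1054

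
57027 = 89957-32930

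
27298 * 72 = 1965456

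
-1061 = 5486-6547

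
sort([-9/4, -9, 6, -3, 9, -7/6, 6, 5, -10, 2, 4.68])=[-10, -9, -3, -9/4, -7/6, 2, 4.68, 5, 6, 6, 9]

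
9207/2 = 4603 + 1/2 = 4603.50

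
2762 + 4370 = 7132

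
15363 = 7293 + 8070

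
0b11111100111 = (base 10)2023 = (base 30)27d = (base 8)3747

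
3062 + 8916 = 11978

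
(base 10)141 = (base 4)2031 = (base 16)8d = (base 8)215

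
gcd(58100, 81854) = 2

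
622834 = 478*1303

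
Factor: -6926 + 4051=-1*5^3*23^1=-2875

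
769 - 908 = -139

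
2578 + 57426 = 60004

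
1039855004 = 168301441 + 871553563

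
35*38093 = 1333255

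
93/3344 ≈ 0.0278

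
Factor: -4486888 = -1*2^3*7^1*19^1*4217^1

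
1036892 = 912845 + 124047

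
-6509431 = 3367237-9876668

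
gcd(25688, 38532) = 12844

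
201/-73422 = -67/24474 ≈ -0.00274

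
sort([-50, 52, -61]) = [-61, -50, 52]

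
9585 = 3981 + 5604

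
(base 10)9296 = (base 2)10010001010000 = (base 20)134g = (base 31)9kr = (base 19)16e5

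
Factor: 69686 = 2^1 * 34843^1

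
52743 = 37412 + 15331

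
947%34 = 29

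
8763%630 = 573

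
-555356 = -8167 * 68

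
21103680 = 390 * 54112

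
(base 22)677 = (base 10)3065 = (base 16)bf9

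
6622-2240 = 4382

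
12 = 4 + 8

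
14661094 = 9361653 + 5299441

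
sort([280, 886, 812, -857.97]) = [-857.97, 280, 812, 886]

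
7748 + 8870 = 16618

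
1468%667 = 134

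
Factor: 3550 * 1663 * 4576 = 2^6 * 5^2 * 11^1 * 13^1 * 71^1 * 1663^1 = 27015102400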